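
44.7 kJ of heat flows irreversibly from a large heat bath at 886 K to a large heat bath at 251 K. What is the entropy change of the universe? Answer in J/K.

ΔS_total = 128 J/K

ΔS_hot = −Q/T_H = −44700/886 = -50.45 J/K and ΔS_cold = +Q/T_C = 44700/251 = 178.1 J/K.
ΔS_total = -50.45 + 178.1 = 128 J/K, positive as the second law requires.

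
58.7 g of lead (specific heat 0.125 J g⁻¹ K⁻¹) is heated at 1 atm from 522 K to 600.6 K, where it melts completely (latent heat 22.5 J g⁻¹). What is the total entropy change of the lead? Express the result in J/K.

ΔS = 3.23 J/K

Warming step: ΔS₁ = m c ln(T_tr/T_i) = 58.7 × 0.125 × ln(600.6/522) = 1.029 J/K.
Phase change: ΔS₂ = +mL/T_tr = 58.7 × 22.5 / 600.6 = 2.199 J/K.
ΔS_total = (1.029) + (2.199) = 3.23 J/K.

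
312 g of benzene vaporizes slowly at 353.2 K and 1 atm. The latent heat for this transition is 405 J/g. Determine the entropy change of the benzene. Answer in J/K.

Heat absorbed by the substance: Q = mL = 312 × 405 = 126360 J.
At constant T, ΔS = Q_rev/T = 126360 / 353.2 = 358 J/K.

ΔS = 358 J/K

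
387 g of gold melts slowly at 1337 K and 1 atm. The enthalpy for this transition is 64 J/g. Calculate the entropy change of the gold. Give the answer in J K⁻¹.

Heat absorbed by the substance: Q = mL = 387 × 64 = 24768 J.
At constant T, ΔS = Q_rev/T = 24768 / 1337 = 18.5 J/K.

ΔS = 18.5 J/K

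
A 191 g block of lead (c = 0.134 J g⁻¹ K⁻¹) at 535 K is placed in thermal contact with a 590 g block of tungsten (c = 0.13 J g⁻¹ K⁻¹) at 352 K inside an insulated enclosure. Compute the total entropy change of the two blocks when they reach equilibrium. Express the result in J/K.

ΔS_total = 1.79 J/K

Energy balance: T_f = (m₁c₁T₁ + m₂c₂T₂)/(m₁c₁ + m₂c₂) = 397.79 K.
ΔS₁ = m₁c₁ ln(T_f/T₁) = 25.594 × ln(397.79/535) = -7.585 J/K.
ΔS₂ = m₂c₂ ln(T_f/T₂) = 76.7 × ln(397.79/352) = 9.379 J/K.
ΔS_total = -7.585 + 9.379 = 1.79 J/K.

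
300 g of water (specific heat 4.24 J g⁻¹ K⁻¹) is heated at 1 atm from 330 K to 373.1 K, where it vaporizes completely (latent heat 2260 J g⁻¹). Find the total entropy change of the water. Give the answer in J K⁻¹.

ΔS = 1970 J/K

Warming step: ΔS₁ = m c ln(T_tr/T_i) = 300 × 4.24 × ln(373.1/330) = 156.1 J/K.
Phase change: ΔS₂ = +mL/T_tr = 300 × 2260 / 373.1 = 1817 J/K.
ΔS_total = (156.1) + (1817) = 1970 J/K.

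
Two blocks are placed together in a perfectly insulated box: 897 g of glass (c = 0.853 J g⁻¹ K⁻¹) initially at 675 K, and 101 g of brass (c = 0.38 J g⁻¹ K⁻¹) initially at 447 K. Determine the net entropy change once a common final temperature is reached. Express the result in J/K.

Energy balance: T_f = (m₁c₁T₁ + m₂c₂T₂)/(m₁c₁ + m₂c₂) = 664.11 K.
ΔS₁ = m₁c₁ ln(T_f/T₁) = 765.141 × ln(664.11/675) = -12.445 J/K.
ΔS₂ = m₂c₂ ln(T_f/T₂) = 38.38 × ln(664.11/447) = 15.194 J/K.
ΔS_total = -12.445 + 15.194 = 2.75 J/K.

ΔS_total = 2.75 J/K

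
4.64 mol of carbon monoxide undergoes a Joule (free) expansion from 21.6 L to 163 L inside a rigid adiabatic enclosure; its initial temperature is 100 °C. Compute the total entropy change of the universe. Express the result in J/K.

ΔS_universe = 78 J/K

No heat is exchanged and no work is done, so the ideal-gas temperature stays constant.
Entropy is a state function; using a reversible isothermal path, ΔS_gas = nR ln(V₂/V₁) = 4.64 × 8.314 × ln(163/21.6) = 78 J/K.
The insulated surroundings exchange no heat, so ΔS_surr = 0 and ΔS_universe = ΔS_gas.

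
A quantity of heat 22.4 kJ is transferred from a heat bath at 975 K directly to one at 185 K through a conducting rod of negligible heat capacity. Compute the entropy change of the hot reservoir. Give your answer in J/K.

The hot reservoir loses heat Q, so ΔS_hot = −Q/T_H = −22400/975 = -23 J/K.

ΔS_hot = -23 J/K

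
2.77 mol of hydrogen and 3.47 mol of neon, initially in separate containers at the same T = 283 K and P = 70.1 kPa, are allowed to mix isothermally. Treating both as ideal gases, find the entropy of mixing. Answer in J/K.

ΔS_mix = 35.6 J/K

Mole fractions: x_A = 2.77/6.24 = 0.444, x_B = 0.556.
ΔS_mix = −R(n_A ln x_A + n_B ln x_B) = −8.314 × (2.77 ln 0.444 + 3.47 ln 0.556) = 35.6 J/K.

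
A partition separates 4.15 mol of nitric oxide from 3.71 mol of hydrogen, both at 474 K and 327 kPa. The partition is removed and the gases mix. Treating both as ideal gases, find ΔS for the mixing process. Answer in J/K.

Mole fractions: x_A = 4.15/7.86 = 0.528, x_B = 0.472.
ΔS_mix = −R(n_A ln x_A + n_B ln x_B) = −8.314 × (4.15 ln 0.528 + 3.71 ln 0.472) = 45.2 J/K.

ΔS_mix = 45.2 J/K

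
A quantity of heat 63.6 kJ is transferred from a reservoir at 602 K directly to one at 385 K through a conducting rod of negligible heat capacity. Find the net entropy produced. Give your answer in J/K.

ΔS_hot = −Q/T_H = −63600/602 = -105.65 J/K and ΔS_cold = +Q/T_C = 63600/385 = 165.19 J/K.
ΔS_total = -105.65 + 165.19 = 59.5 J/K, positive as the second law requires.

ΔS_total = 59.5 J/K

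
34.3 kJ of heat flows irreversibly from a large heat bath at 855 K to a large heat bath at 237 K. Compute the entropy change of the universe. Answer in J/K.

ΔS_total = 105 J/K

ΔS_hot = −Q/T_H = −34300/855 = -40.12 J/K and ΔS_cold = +Q/T_C = 34300/237 = 144.7 J/K.
ΔS_total = -40.12 + 144.7 = 105 J/K, positive as the second law requires.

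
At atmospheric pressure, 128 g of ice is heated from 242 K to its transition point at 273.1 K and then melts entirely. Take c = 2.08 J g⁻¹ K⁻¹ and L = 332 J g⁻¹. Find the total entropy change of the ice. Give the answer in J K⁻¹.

ΔS = 188 J/K

Warming step: ΔS₁ = m c ln(T_tr/T_i) = 128 × 2.08 × ln(273.1/242) = 32.19 J/K.
Phase change: ΔS₂ = +mL/T_tr = 128 × 332 / 273.1 = 155.6 J/K.
ΔS_total = (32.19) + (155.6) = 188 J/K.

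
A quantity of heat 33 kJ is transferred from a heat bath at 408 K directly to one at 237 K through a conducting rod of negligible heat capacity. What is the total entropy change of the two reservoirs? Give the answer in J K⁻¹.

ΔS_hot = −Q/T_H = −33000/408 = -80.882 J/K and ΔS_cold = +Q/T_C = 33000/237 = 139.24 J/K.
ΔS_total = -80.882 + 139.24 = 58.4 J/K, positive as the second law requires.

ΔS_total = 58.4 J/K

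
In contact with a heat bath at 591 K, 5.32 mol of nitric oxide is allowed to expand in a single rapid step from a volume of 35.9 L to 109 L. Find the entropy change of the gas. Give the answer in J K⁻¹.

ΔS_gas = 49.1 J/K

Entropy is a state function, so ΔS_gas depends only on the end states.
For an isothermal ideal gas ΔS_gas = nR ln(V₂/V₁) = 5.32 × 8.314 × ln(109/35.9) = 49.1 J/K.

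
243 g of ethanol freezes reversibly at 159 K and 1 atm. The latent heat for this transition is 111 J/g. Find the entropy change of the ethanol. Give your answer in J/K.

ΔS = -170 J/K

Heat released by the substance: Q = −mL = −243 × 111 = −26973 J.
At constant T, ΔS = Q_rev/T = −26973 / 159 = -170 J/K.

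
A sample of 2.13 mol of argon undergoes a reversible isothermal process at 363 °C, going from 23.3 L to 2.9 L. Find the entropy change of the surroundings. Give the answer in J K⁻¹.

For an isothermal ideal gas ΔS_gas = nR ln(V₂/V₁) = 2.13 × 8.314 × ln(2.9/23.3) = -36.9 J/K.
The process is reversible, so ΔS_surr = −ΔS_gas = 36.9 J/K and ΔS_universe = 0.

ΔS_surr = 36.9 J/K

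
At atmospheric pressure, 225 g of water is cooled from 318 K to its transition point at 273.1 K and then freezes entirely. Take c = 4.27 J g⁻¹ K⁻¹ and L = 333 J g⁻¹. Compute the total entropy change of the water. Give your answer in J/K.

ΔS = -421 J/K

Cooling step: ΔS₁ = m c ln(T_tr/T_i) = 225 × 4.27 × ln(273.1/318) = -146.2 J/K.
Phase change: ΔS₂ = −mL/T_tr = −225 × 333 / 273.1 = -274.4 J/K.
ΔS_total = (-146.2) + (-274.4) = -421 J/K.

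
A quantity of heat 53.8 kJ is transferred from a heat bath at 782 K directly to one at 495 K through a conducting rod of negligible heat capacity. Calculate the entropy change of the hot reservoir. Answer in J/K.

ΔS_hot = -68.8 J/K

The hot reservoir loses heat Q, so ΔS_hot = −Q/T_H = −53800/782 = -68.8 J/K.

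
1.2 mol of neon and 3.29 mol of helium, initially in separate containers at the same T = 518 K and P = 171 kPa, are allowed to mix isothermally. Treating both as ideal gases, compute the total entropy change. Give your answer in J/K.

Mole fractions: x_A = 1.2/4.49 = 0.267, x_B = 0.733.
ΔS_mix = −R(n_A ln x_A + n_B ln x_B) = −8.314 × (1.2 ln 0.267 + 3.29 ln 0.733) = 21.7 J/K.

ΔS_mix = 21.7 J/K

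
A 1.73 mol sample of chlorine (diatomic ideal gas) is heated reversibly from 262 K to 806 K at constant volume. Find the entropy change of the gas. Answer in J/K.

ΔS = 40.4 J/K

At constant volume, ΔS = nC_V ln(T₂/T₁) with C_V = 5R/2 = 20.79 J mol⁻¹ K⁻¹.
ΔS = 1.73 × 20.79 × ln(806/262) = 40.4 J/K.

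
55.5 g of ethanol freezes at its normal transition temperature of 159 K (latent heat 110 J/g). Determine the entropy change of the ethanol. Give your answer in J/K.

ΔS = -38.4 J/K

Heat released by the substance: Q = −mL = −55.5 × 110 = −6105 J.
At constant T, ΔS = Q_rev/T = −6105 / 159 = -38.4 J/K.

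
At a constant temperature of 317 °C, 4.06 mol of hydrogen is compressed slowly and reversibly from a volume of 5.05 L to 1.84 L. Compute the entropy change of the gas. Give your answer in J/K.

ΔS_gas = -34.1 J/K

For an isothermal ideal gas ΔS_gas = nR ln(V₂/V₁) = 4.06 × 8.314 × ln(1.84/5.05) = -34.1 J/K.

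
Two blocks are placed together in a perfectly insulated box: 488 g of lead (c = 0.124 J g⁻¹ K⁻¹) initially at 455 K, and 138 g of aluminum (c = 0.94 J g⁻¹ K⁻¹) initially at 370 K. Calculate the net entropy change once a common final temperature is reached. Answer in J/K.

ΔS_total = 0.903 J/K

Energy balance: T_f = (m₁c₁T₁ + m₂c₂T₂)/(m₁c₁ + m₂c₂) = 397.04 K.
ΔS₁ = m₁c₁ ln(T_f/T₁) = 60.512 × ln(397.04/455) = -8.246 J/K.
ΔS₂ = m₂c₂ ln(T_f/T₂) = 129.72 × ln(397.04/370) = 9.149 J/K.
ΔS_total = -8.246 + 9.149 = 0.903 J/K.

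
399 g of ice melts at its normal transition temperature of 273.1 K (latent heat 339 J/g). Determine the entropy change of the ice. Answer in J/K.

ΔS = 495 J/K

Heat absorbed by the substance: Q = mL = 399 × 339 = 135261 J.
At constant T, ΔS = Q_rev/T = 135261 / 273.1 = 495 J/K.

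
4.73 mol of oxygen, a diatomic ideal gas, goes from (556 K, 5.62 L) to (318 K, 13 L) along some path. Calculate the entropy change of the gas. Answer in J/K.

ΔS = -22 J/K

Entropy is a state function: ΔS = nC_V ln(T₂/T₁) + nR ln(V₂/V₁), with C_V = 5R/2 = 20.79 J mol⁻¹ K⁻¹ for a diatomic ideal gas.
ΔS = 4.73 × [20.79 × ln(318/556) + 8.314 × ln(13/5.62)] = -22 J/K.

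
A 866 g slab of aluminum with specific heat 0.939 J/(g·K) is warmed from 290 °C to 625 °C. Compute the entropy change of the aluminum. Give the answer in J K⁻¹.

In kelvin: T₁ = 563.15 K, T₂ = 898.15 K. ΔS = ∫dQ_rev/T = m c ln(T₂/T₁) = 866 × 0.939 × ln(898.15/563.15) = 380 J/K.

ΔS = 380 J/K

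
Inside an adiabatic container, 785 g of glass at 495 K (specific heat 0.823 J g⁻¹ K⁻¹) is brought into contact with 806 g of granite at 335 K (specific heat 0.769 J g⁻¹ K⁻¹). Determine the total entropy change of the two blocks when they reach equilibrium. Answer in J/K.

ΔS_total = 23.9 J/K

Energy balance: T_f = (m₁c₁T₁ + m₂c₂T₂)/(m₁c₁ + m₂c₂) = 416.66 K.
ΔS₁ = m₁c₁ ln(T_f/T₁) = 646.055 × ln(416.66/495) = -111.3 J/K.
ΔS₂ = m₂c₂ ln(T_f/T₂) = 619.814 × ln(416.66/335) = 135.2 J/K.
ΔS_total = -111.3 + 135.2 = 23.9 J/K.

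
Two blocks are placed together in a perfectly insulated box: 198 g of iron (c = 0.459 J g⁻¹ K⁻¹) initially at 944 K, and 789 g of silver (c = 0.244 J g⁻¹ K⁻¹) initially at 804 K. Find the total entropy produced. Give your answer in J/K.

ΔS_total = 0.81 J/K

Energy balance: T_f = (m₁c₁T₁ + m₂c₂T₂)/(m₁c₁ + m₂c₂) = 848.9 K.
ΔS₁ = m₁c₁ ln(T_f/T₁) = 90.882 × ln(848.9/944) = -9.6507 J/K.
ΔS₂ = m₂c₂ ln(T_f/T₂) = 192.516 × ln(848.9/804) = 10.461 J/K.
ΔS_total = -9.6507 + 10.461 = 0.81 J/K.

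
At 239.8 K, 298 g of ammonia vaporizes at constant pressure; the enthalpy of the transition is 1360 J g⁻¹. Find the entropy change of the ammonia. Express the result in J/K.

Heat absorbed by the substance: Q = mL = 298 × 1360 = 405280 J.
At constant T, ΔS = Q_rev/T = 405280 / 239.8 = 1690 J/K.

ΔS = 1690 J/K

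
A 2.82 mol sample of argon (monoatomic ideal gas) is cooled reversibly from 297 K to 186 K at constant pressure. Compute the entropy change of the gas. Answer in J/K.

At constant pressure, ΔS = nC_p ln(T₂/T₁) with C_p = 5R/2 = 20.79 J mol⁻¹ K⁻¹.
ΔS = 2.82 × 20.79 × ln(186/297) = -27.4 J/K.

ΔS = -27.4 J/K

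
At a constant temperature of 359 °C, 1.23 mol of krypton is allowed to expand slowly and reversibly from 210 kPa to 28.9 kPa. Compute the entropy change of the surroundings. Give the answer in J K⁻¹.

For an isothermal ideal gas ΔS_gas = nR ln(P₁/P₂) = 1.23 × 8.314 × ln(210/28.9) = 20.3 J/K.
The process is reversible, so ΔS_surr = −ΔS_gas = -20.3 J/K and ΔS_universe = 0.

ΔS_surr = -20.3 J/K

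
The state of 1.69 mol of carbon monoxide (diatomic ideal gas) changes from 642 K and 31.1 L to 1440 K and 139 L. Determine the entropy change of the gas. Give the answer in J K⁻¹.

ΔS = 49.4 J/K

Entropy is a state function: ΔS = nC_V ln(T₂/T₁) + nR ln(V₂/V₁), with C_V = 5R/2 = 20.79 J mol⁻¹ K⁻¹ for a diatomic ideal gas.
ΔS = 1.69 × [20.79 × ln(1440/642) + 8.314 × ln(139/31.1)] = 49.4 J/K.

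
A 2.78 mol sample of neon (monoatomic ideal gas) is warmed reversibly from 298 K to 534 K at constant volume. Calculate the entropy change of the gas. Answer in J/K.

ΔS = 20.2 J/K

At constant volume, ΔS = nC_V ln(T₂/T₁) with C_V = 3R/2 = 12.47 J mol⁻¹ K⁻¹.
ΔS = 2.78 × 12.47 × ln(534/298) = 20.2 J/K.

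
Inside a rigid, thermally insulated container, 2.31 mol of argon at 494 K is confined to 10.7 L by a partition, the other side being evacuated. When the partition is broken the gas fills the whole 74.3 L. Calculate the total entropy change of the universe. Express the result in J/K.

No heat is exchanged and no work is done, so the ideal-gas temperature stays constant.
Entropy is a state function; using a reversible isothermal path, ΔS_gas = nR ln(V₂/V₁) = 2.31 × 8.314 × ln(74.3/10.7) = 37.2 J/K.
The insulated surroundings exchange no heat, so ΔS_surr = 0 and ΔS_universe = ΔS_gas.

ΔS_universe = 37.2 J/K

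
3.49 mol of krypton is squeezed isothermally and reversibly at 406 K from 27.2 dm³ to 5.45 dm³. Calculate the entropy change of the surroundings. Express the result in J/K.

For an isothermal ideal gas ΔS_gas = nR ln(V₂/V₁) = 3.49 × 8.314 × ln(5.45/27.2) = -46.6 J/K.
The process is reversible, so ΔS_surr = −ΔS_gas = 46.6 J/K and ΔS_universe = 0.

ΔS_surr = 46.6 J/K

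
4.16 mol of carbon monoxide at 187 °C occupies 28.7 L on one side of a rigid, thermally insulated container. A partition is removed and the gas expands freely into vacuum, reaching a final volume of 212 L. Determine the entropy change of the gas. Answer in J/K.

ΔS_gas = 69.2 J/K

For an ideal gas in free expansion Q = 0 and W = 0, so T is unchanged.
Entropy is a state function; using a reversible isothermal path, ΔS_gas = nR ln(V₂/V₁) = 4.16 × 8.314 × ln(212/28.7) = 69.2 J/K.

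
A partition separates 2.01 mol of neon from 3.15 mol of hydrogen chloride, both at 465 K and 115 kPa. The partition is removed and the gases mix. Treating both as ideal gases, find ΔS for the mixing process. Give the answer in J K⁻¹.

Mole fractions: x_A = 2.01/5.16 = 0.39, x_B = 0.61.
ΔS_mix = −R(n_A ln x_A + n_B ln x_B) = −8.314 × (2.01 ln 0.39 + 3.15 ln 0.61) = 28.7 J/K.

ΔS_mix = 28.7 J/K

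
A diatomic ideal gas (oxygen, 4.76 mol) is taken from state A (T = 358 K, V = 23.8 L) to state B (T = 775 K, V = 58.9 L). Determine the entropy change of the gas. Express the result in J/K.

Entropy is a state function: ΔS = nC_V ln(T₂/T₁) + nR ln(V₂/V₁), with C_V = 5R/2 = 20.79 J mol⁻¹ K⁻¹ for a diatomic ideal gas.
ΔS = 4.76 × [20.79 × ln(775/358) + 8.314 × ln(58.9/23.8)] = 112 J/K.

ΔS = 112 J/K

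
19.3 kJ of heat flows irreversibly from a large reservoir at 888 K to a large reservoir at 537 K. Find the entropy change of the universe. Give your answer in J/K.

ΔS_hot = −Q/T_H = −19300/888 = -21.73 J/K and ΔS_cold = +Q/T_C = 19300/537 = 35.94 J/K.
ΔS_total = -21.73 + 35.94 = 14.2 J/K, positive as the second law requires.

ΔS_total = 14.2 J/K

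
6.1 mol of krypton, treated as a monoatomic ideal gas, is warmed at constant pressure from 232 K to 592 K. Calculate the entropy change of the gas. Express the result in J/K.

ΔS = 119 J/K

At constant pressure, ΔS = nC_p ln(T₂/T₁) with C_p = 5R/2 = 20.79 J mol⁻¹ K⁻¹.
ΔS = 6.1 × 20.79 × ln(592/232) = 119 J/K.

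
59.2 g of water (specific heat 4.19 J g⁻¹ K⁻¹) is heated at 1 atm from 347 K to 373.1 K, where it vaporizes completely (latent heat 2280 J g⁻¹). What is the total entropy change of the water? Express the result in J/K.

ΔS = 380 J/K

Warming step: ΔS₁ = m c ln(T_tr/T_i) = 59.2 × 4.19 × ln(373.1/347) = 17.99 J/K.
Phase change: ΔS₂ = +mL/T_tr = 59.2 × 2280 / 373.1 = 361.8 J/K.
ΔS_total = (17.99) + (361.8) = 380 J/K.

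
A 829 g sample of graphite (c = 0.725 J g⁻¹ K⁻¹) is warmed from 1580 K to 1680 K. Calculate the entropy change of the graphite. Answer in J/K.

ΔS = ∫dQ_rev/T = m c ln(T₂/T₁) = 829 × 0.725 × ln(1680/1580) = 36.9 J/K.

ΔS = 36.9 J/K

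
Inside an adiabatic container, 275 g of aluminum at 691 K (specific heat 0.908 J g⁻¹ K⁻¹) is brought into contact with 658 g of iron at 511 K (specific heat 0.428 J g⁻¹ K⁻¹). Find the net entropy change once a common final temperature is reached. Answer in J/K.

ΔS_total = 6.04 J/K

Energy balance: T_f = (m₁c₁T₁ + m₂c₂T₂)/(m₁c₁ + m₂c₂) = 595.59 K.
ΔS₁ = m₁c₁ ln(T_f/T₁) = 249.7 × ln(595.59/691) = -37.1 J/K.
ΔS₂ = m₂c₂ ln(T_f/T₂) = 281.624 × ln(595.59/511) = 43.14 J/K.
ΔS_total = -37.1 + 43.14 = 6.04 J/K.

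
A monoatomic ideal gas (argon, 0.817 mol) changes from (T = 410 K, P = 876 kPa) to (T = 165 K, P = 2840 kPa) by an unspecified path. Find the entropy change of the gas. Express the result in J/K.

ΔS = nC_p ln(T₂/T₁) − nR ln(P₂/P₁), with C_p = 5R/2 = 20.79 J mol⁻¹ K⁻¹ for a monoatomic ideal gas.
ΔS = 0.817 × [20.79 × ln(165/410) − 8.314 × ln(2840/876)] = -23.4 J/K.

ΔS = -23.4 J/K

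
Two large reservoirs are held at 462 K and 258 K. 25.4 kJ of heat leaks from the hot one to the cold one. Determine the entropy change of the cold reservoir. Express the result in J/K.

The cold reservoir gains heat Q, so ΔS_cold = +Q/T_C = 25400/258 = 98.4 J/K.

ΔS_cold = 98.4 J/K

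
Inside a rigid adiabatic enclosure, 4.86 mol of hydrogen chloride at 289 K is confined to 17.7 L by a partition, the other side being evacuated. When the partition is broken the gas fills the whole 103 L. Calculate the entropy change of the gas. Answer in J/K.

ΔS_gas = 71.2 J/K

For an ideal gas in free expansion Q = 0 and W = 0, so T is unchanged.
Entropy is a state function; using a reversible isothermal path, ΔS_gas = nR ln(V₂/V₁) = 4.86 × 8.314 × ln(103/17.7) = 71.2 J/K.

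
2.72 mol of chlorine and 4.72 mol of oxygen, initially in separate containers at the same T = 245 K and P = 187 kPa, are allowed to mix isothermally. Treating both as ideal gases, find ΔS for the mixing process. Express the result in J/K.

ΔS_mix = 40.6 J/K

Mole fractions: x_A = 2.72/7.44 = 0.366, x_B = 0.634.
ΔS_mix = −R(n_A ln x_A + n_B ln x_B) = −8.314 × (2.72 ln 0.366 + 4.72 ln 0.634) = 40.6 J/K.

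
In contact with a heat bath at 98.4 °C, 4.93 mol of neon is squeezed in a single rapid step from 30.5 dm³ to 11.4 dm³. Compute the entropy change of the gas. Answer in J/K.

ΔS_gas = -40.3 J/K

Entropy is a state function, so ΔS_gas depends only on the end states.
For an isothermal ideal gas ΔS_gas = nR ln(V₂/V₁) = 4.93 × 8.314 × ln(11.4/30.5) = -40.3 J/K.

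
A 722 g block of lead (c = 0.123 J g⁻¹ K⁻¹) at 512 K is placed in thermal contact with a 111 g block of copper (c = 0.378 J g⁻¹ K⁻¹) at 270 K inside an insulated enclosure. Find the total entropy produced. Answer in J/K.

Energy balance: T_f = (m₁c₁T₁ + m₂c₂T₂)/(m₁c₁ + m₂c₂) = 434.35 K.
ΔS₁ = m₁c₁ ln(T_f/T₁) = 88.806 × ln(434.35/512) = -14.61 J/K.
ΔS₂ = m₂c₂ ln(T_f/T₂) = 41.958 × ln(434.35/270) = 19.95 J/K.
ΔS_total = -14.61 + 19.95 = 5.34 J/K.

ΔS_total = 5.34 J/K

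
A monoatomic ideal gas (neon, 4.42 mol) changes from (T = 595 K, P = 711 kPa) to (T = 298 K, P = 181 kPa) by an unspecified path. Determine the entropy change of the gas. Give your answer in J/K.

ΔS = nC_p ln(T₂/T₁) − nR ln(P₂/P₁), with C_p = 5R/2 = 20.79 J mol⁻¹ K⁻¹ for a monoatomic ideal gas.
ΔS = 4.42 × [20.79 × ln(298/595) − 8.314 × ln(181/711)] = -13.2 J/K.

ΔS = -13.2 J/K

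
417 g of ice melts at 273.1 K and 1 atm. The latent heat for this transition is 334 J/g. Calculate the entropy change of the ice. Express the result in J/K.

Heat absorbed by the substance: Q = mL = 417 × 334 = 139278 J.
At constant T, ΔS = Q_rev/T = 139278 / 273.1 = 510 J/K.

ΔS = 510 J/K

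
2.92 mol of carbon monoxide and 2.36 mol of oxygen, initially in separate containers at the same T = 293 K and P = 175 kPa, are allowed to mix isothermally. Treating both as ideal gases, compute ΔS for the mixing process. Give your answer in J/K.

ΔS_mix = 30.2 J/K

Mole fractions: x_A = 2.92/5.28 = 0.553, x_B = 0.447.
ΔS_mix = −R(n_A ln x_A + n_B ln x_B) = −8.314 × (2.92 ln 0.553 + 2.36 ln 0.447) = 30.2 J/K.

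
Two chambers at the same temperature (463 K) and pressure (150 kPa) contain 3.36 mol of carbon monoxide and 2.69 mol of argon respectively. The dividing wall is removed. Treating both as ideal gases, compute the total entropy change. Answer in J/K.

Mole fractions: x_A = 3.36/6.05 = 0.555, x_B = 0.445.
ΔS_mix = −R(n_A ln x_A + n_B ln x_B) = −8.314 × (3.36 ln 0.555 + 2.69 ln 0.445) = 34.6 J/K.

ΔS_mix = 34.6 J/K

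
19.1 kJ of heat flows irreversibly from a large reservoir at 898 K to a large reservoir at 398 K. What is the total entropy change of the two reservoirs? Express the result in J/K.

ΔS_hot = −Q/T_H = −19100/898 = -21.27 J/K and ΔS_cold = +Q/T_C = 19100/398 = 47.99 J/K.
ΔS_total = -21.27 + 47.99 = 26.7 J/K, positive as the second law requires.

ΔS_total = 26.7 J/K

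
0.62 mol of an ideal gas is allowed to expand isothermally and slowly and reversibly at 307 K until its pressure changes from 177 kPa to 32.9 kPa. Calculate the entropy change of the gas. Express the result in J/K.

ΔS_gas = 8.67 J/K

For an isothermal ideal gas ΔS_gas = nR ln(P₁/P₂) = 0.62 × 8.314 × ln(177/32.9) = 8.67 J/K.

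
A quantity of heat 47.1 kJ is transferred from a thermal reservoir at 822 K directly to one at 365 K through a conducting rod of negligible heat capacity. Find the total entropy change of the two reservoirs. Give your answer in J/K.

ΔS_hot = −Q/T_H = −47100/822 = -57.3 J/K and ΔS_cold = +Q/T_C = 47100/365 = 129 J/K.
ΔS_total = -57.3 + 129 = 71.7 J/K, positive as the second law requires.

ΔS_total = 71.7 J/K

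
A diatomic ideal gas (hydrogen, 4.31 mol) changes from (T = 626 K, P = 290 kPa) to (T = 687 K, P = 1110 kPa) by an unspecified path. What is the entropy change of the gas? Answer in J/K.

ΔS = nC_p ln(T₂/T₁) − nR ln(P₂/P₁), with C_p = 7R/2 = 29.1 J mol⁻¹ K⁻¹ for a diatomic ideal gas.
ΔS = 4.31 × [29.1 × ln(687/626) − 8.314 × ln(1110/290)] = -36.4 J/K.

ΔS = -36.4 J/K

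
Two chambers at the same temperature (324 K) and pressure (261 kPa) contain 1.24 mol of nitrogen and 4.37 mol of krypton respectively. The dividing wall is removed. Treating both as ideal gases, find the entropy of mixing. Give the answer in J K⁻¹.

ΔS_mix = 24.6 J/K

Mole fractions: x_A = 1.24/5.61 = 0.221, x_B = 0.779.
ΔS_mix = −R(n_A ln x_A + n_B ln x_B) = −8.314 × (1.24 ln 0.221 + 4.37 ln 0.779) = 24.6 J/K.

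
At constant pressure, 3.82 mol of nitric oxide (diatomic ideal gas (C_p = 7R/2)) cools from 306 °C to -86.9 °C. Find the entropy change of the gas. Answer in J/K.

ΔS = -126 J/K

In kelvin: T₁ = 579.15 K, T₂ = 186.25 K. At constant pressure, ΔS = nC_p ln(T₂/T₁) with C_p = 7R/2 = 29.1 J mol⁻¹ K⁻¹.
ΔS = 3.82 × 29.1 × ln(186.25/579.15) = -126 J/K.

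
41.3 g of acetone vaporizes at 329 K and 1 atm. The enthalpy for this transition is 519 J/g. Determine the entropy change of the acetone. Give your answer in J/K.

Heat absorbed by the substance: Q = mL = 41.3 × 519 = 21434.7 J.
At constant T, ΔS = Q_rev/T = 21434.7 / 329 = 65.2 J/K.

ΔS = 65.2 J/K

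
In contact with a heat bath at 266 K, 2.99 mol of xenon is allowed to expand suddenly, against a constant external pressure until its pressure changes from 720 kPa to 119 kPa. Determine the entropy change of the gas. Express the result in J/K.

ΔS_gas = 44.7 J/K

Entropy is a state function, so ΔS_gas depends only on the end states.
For an isothermal ideal gas ΔS_gas = nR ln(P₁/P₂) = 2.99 × 8.314 × ln(720/119) = 44.7 J/K.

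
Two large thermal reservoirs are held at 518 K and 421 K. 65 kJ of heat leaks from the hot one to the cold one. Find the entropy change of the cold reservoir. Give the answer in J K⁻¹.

ΔS_cold = 154 J/K

The cold reservoir gains heat Q, so ΔS_cold = +Q/T_C = 65000/421 = 154 J/K.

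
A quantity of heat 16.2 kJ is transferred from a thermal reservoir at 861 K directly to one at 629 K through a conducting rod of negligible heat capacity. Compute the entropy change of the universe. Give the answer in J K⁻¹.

ΔS_total = 6.94 J/K

ΔS_hot = −Q/T_H = −16200/861 = -18.82 J/K and ΔS_cold = +Q/T_C = 16200/629 = 25.76 J/K.
ΔS_total = -18.82 + 25.76 = 6.94 J/K, positive as the second law requires.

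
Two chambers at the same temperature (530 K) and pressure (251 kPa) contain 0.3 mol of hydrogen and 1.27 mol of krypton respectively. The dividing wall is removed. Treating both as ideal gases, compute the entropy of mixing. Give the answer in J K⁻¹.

ΔS_mix = 6.37 J/K

Mole fractions: x_A = 0.3/1.57 = 0.191, x_B = 0.809.
ΔS_mix = −R(n_A ln x_A + n_B ln x_B) = −8.314 × (0.3 ln 0.191 + 1.27 ln 0.809) = 6.37 J/K.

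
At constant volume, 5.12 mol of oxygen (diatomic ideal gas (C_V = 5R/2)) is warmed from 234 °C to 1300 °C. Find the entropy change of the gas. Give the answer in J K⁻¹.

In kelvin: T₁ = 507.15 K, T₂ = 1573.15 K. At constant volume, ΔS = nC_V ln(T₂/T₁) with C_V = 5R/2 = 20.79 J mol⁻¹ K⁻¹.
ΔS = 5.12 × 20.79 × ln(1573.15/507.15) = 120 J/K.

ΔS = 120 J/K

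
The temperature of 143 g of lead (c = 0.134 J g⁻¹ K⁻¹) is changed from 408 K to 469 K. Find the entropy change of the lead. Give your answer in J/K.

ΔS = 2.67 J/K

ΔS = ∫dQ_rev/T = m c ln(T₂/T₁) = 143 × 0.134 × ln(469/408) = 2.67 J/K.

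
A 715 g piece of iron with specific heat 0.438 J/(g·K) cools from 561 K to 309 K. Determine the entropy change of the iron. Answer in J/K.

ΔS = -187 J/K

ΔS = ∫dQ_rev/T = m c ln(T₂/T₁) = 715 × 0.438 × ln(309/561) = -187 J/K.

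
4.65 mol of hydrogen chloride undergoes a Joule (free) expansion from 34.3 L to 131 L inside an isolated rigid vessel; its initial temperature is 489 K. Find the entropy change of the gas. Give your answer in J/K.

ΔS_gas = 51.8 J/K

No heat is exchanged and no work is done, so the ideal-gas temperature stays constant.
Entropy is a state function; using a reversible isothermal path, ΔS_gas = nR ln(V₂/V₁) = 4.65 × 8.314 × ln(131/34.3) = 51.8 J/K.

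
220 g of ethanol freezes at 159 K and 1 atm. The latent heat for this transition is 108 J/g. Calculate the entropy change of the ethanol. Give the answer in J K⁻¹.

ΔS = -149 J/K

Heat released by the substance: Q = −mL = −220 × 108 = −23760 J.
At constant T, ΔS = Q_rev/T = −23760 / 159 = -149 J/K.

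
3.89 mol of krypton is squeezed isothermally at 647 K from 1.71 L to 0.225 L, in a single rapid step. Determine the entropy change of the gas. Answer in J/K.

ΔS_gas = -65.6 J/K

Entropy is a state function, so ΔS_gas depends only on the end states.
For an isothermal ideal gas ΔS_gas = nR ln(V₂/V₁) = 3.89 × 8.314 × ln(0.225/1.71) = -65.6 J/K.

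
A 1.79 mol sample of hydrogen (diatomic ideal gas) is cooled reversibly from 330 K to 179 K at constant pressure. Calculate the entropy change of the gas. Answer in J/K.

ΔS = -31.9 J/K

At constant pressure, ΔS = nC_p ln(T₂/T₁) with C_p = 7R/2 = 29.1 J mol⁻¹ K⁻¹.
ΔS = 1.79 × 29.1 × ln(179/330) = -31.9 J/K.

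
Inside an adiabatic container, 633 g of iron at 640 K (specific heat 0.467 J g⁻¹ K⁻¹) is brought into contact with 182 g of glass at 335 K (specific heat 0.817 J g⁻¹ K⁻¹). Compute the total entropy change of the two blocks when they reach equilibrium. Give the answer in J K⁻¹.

ΔS_total = 19.1 J/K

Energy balance: T_f = (m₁c₁T₁ + m₂c₂T₂)/(m₁c₁ + m₂c₂) = 537.93 K.
ΔS₁ = m₁c₁ ln(T_f/T₁) = 295.611 × ln(537.93/640) = -51.36 J/K.
ΔS₂ = m₂c₂ ln(T_f/T₂) = 148.694 × ln(537.93/335) = 70.42 J/K.
ΔS_total = -51.36 + 70.42 = 19.1 J/K.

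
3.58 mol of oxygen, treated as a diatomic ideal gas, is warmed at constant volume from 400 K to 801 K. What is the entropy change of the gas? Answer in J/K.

ΔS = 51.7 J/K

At constant volume, ΔS = nC_V ln(T₂/T₁) with C_V = 5R/2 = 20.79 J mol⁻¹ K⁻¹.
ΔS = 3.58 × 20.79 × ln(801/400) = 51.7 J/K.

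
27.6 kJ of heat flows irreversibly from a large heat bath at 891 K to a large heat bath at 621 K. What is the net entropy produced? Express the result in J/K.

ΔS_hot = −Q/T_H = −27600/891 = -30.98 J/K and ΔS_cold = +Q/T_C = 27600/621 = 44.44 J/K.
ΔS_total = -30.98 + 44.44 = 13.5 J/K, positive as the second law requires.

ΔS_total = 13.5 J/K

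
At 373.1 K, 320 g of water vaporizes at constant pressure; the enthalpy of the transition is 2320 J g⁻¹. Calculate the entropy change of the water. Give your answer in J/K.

ΔS = 1990 J/K

Heat absorbed by the substance: Q = mL = 320 × 2320 = 742400 J.
At constant T, ΔS = Q_rev/T = 742400 / 373.1 = 1990 J/K.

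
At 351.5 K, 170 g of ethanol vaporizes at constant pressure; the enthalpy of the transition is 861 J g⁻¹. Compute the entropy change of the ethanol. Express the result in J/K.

ΔS = 416 J/K

Heat absorbed by the substance: Q = mL = 170 × 861 = 146370 J.
At constant T, ΔS = Q_rev/T = 146370 / 351.5 = 416 J/K.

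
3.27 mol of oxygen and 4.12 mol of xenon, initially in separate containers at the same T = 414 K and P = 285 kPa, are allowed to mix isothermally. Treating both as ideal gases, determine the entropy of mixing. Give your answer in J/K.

Mole fractions: x_A = 3.27/7.39 = 0.442, x_B = 0.558.
ΔS_mix = −R(n_A ln x_A + n_B ln x_B) = −8.314 × (3.27 ln 0.442 + 4.12 ln 0.558) = 42.2 J/K.

ΔS_mix = 42.2 J/K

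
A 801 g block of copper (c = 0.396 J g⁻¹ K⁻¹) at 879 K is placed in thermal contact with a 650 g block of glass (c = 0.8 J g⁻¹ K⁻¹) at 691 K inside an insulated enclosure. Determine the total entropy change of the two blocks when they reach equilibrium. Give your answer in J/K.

ΔS_total = 5.8 J/K

Energy balance: T_f = (m₁c₁T₁ + m₂c₂T₂)/(m₁c₁ + m₂c₂) = 762.23 K.
ΔS₁ = m₁c₁ ln(T_f/T₁) = 317.196 × ln(762.23/879) = -45.212 J/K.
ΔS₂ = m₂c₂ ln(T_f/T₂) = 520 × ln(762.23/691) = 51.016 J/K.
ΔS_total = -45.212 + 51.016 = 5.8 J/K.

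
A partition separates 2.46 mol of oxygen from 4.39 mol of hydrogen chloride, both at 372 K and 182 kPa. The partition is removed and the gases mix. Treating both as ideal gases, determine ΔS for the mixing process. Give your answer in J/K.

ΔS_mix = 37.2 J/K

Mole fractions: x_A = 2.46/6.85 = 0.359, x_B = 0.641.
ΔS_mix = −R(n_A ln x_A + n_B ln x_B) = −8.314 × (2.46 ln 0.359 + 4.39 ln 0.641) = 37.2 J/K.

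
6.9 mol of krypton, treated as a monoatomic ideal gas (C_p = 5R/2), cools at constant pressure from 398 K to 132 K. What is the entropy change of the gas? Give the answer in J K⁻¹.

ΔS = -158 J/K

At constant pressure, ΔS = nC_p ln(T₂/T₁) with C_p = 5R/2 = 20.79 J mol⁻¹ K⁻¹.
ΔS = 6.9 × 20.79 × ln(132/398) = -158 J/K.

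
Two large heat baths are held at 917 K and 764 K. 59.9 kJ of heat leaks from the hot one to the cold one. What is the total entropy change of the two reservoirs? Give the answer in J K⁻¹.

ΔS_total = 13.1 J/K

ΔS_hot = −Q/T_H = −59900/917 = -65.32 J/K and ΔS_cold = +Q/T_C = 59900/764 = 78.4 J/K.
ΔS_total = -65.32 + 78.4 = 13.1 J/K, positive as the second law requires.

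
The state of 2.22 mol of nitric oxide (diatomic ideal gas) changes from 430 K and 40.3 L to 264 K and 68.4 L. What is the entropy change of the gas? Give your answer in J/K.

ΔS = -12.7 J/K

Entropy is a state function: ΔS = nC_V ln(T₂/T₁) + nR ln(V₂/V₁), with C_V = 5R/2 = 20.79 J mol⁻¹ K⁻¹ for a diatomic ideal gas.
ΔS = 2.22 × [20.79 × ln(264/430) + 8.314 × ln(68.4/40.3)] = -12.7 J/K.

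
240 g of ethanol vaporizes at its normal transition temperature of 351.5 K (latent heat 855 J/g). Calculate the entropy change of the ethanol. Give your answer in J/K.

Heat absorbed by the substance: Q = mL = 240 × 855 = 205200 J.
At constant T, ΔS = Q_rev/T = 205200 / 351.5 = 584 J/K.

ΔS = 584 J/K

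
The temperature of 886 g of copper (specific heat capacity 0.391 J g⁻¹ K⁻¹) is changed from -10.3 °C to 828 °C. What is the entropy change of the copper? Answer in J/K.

In kelvin: T₁ = 262.85 K, T₂ = 1101.15 K. ΔS = ∫dQ_rev/T = m c ln(T₂/T₁) = 886 × 0.391 × ln(1101.15/262.85) = 496 J/K.

ΔS = 496 J/K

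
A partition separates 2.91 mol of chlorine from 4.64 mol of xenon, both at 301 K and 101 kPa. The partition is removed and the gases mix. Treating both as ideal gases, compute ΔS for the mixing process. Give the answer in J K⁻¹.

ΔS_mix = 41.8 J/K

Mole fractions: x_A = 2.91/7.55 = 0.385, x_B = 0.615.
ΔS_mix = −R(n_A ln x_A + n_B ln x_B) = −8.314 × (2.91 ln 0.385 + 4.64 ln 0.615) = 41.8 J/K.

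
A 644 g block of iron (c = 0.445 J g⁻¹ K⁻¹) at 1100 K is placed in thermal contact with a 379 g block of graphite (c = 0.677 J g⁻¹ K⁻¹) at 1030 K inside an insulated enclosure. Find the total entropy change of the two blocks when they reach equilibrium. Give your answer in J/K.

Energy balance: T_f = (m₁c₁T₁ + m₂c₂T₂)/(m₁c₁ + m₂c₂) = 1066.9 K.
ΔS₁ = m₁c₁ ln(T_f/T₁) = 286.58 × ln(1066.9/1100) = -8.747 J/K.
ΔS₂ = m₂c₂ ln(T_f/T₂) = 256.583 × ln(1066.9/1030) = 9.039 J/K.
ΔS_total = -8.747 + 9.039 = 0.292 J/K.

ΔS_total = 0.292 J/K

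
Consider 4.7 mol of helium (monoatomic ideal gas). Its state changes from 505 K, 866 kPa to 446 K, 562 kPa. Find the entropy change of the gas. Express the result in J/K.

ΔS = 4.76 J/K

ΔS = nC_p ln(T₂/T₁) − nR ln(P₂/P₁), with C_p = 5R/2 = 20.79 J mol⁻¹ K⁻¹ for a monoatomic ideal gas.
ΔS = 4.7 × [20.79 × ln(446/505) − 8.314 × ln(562/866)] = 4.76 J/K.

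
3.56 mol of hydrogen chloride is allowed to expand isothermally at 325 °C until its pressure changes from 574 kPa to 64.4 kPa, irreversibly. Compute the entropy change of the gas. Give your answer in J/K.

Entropy is a state function, so ΔS_gas depends only on the end states.
For an isothermal ideal gas ΔS_gas = nR ln(P₁/P₂) = 3.56 × 8.314 × ln(574/64.4) = 64.7 J/K.

ΔS_gas = 64.7 J/K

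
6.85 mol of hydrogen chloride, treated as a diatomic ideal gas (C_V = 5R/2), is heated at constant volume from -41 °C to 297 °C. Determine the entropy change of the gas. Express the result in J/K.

ΔS = 128 J/K

In kelvin: T₁ = 232.15 K, T₂ = 570.15 K. At constant volume, ΔS = nC_V ln(T₂/T₁) with C_V = 5R/2 = 20.79 J mol⁻¹ K⁻¹.
ΔS = 6.85 × 20.79 × ln(570.15/232.15) = 128 J/K.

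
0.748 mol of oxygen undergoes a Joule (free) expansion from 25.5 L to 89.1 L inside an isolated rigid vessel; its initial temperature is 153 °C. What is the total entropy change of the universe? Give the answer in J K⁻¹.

ΔS_universe = 7.78 J/K

For an ideal gas in free expansion Q = 0 and W = 0, so T is unchanged.
Entropy is a state function; using a reversible isothermal path, ΔS_gas = nR ln(V₂/V₁) = 0.748 × 8.314 × ln(89.1/25.5) = 7.78 J/K.
The insulated surroundings exchange no heat, so ΔS_surr = 0 and ΔS_universe = ΔS_gas.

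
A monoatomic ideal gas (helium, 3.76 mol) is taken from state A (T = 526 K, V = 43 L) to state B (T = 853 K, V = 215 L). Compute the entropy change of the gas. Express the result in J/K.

Entropy is a state function: ΔS = nC_V ln(T₂/T₁) + nR ln(V₂/V₁), with C_V = 3R/2 = 12.47 J mol⁻¹ K⁻¹ for a monoatomic ideal gas.
ΔS = 3.76 × [12.47 × ln(853/526) + 8.314 × ln(215/43)] = 73 J/K.

ΔS = 73 J/K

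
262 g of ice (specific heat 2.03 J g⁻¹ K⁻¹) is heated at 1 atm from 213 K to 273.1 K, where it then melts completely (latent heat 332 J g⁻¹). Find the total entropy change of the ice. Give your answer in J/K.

Warming step: ΔS₁ = m c ln(T_tr/T_i) = 262 × 2.03 × ln(273.1/213) = 132.2 J/K.
Phase change: ΔS₂ = +mL/T_tr = 262 × 332 / 273.1 = 318.5 J/K.
ΔS_total = (132.2) + (318.5) = 451 J/K.

ΔS = 451 J/K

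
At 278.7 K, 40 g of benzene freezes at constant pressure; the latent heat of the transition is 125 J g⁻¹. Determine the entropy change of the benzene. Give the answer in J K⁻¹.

ΔS = -17.9 J/K

Heat released by the substance: Q = −mL = −40 × 125 = −5000 J.
At constant T, ΔS = Q_rev/T = −5000 / 278.7 = -17.9 J/K.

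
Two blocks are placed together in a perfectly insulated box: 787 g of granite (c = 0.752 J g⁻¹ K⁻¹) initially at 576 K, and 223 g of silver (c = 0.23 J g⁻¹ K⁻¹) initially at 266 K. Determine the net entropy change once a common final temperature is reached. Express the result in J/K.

Energy balance: T_f = (m₁c₁T₁ + m₂c₂T₂)/(m₁c₁ + m₂c₂) = 551.28 K.
ΔS₁ = m₁c₁ ln(T_f/T₁) = 591.824 × ln(551.28/576) = -25.96 J/K.
ΔS₂ = m₂c₂ ln(T_f/T₂) = 51.29 × ln(551.28/266) = 37.38 J/K.
ΔS_total = -25.96 + 37.38 = 11.4 J/K.

ΔS_total = 11.4 J/K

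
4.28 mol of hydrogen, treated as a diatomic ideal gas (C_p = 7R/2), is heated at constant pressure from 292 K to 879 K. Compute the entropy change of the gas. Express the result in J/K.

ΔS = 137 J/K

At constant pressure, ΔS = nC_p ln(T₂/T₁) with C_p = 7R/2 = 29.1 J mol⁻¹ K⁻¹.
ΔS = 4.28 × 29.1 × ln(879/292) = 137 J/K.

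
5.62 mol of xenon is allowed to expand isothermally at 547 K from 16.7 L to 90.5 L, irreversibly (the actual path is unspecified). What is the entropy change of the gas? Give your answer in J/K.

ΔS_gas = 79 J/K

Entropy is a state function, so ΔS_gas depends only on the end states.
For an isothermal ideal gas ΔS_gas = nR ln(V₂/V₁) = 5.62 × 8.314 × ln(90.5/16.7) = 79 J/K.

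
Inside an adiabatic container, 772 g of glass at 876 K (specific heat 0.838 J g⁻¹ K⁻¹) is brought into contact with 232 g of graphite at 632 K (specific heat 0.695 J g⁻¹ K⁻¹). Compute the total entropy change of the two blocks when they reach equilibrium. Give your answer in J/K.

Energy balance: T_f = (m₁c₁T₁ + m₂c₂T₂)/(m₁c₁ + m₂c₂) = 827.32 K.
ΔS₁ = m₁c₁ ln(T_f/T₁) = 646.936 × ln(827.32/876) = -36.99 J/K.
ΔS₂ = m₂c₂ ln(T_f/T₂) = 161.24 × ln(827.32/632) = 43.42 J/K.
ΔS_total = -36.99 + 43.42 = 6.43 J/K.

ΔS_total = 6.43 J/K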